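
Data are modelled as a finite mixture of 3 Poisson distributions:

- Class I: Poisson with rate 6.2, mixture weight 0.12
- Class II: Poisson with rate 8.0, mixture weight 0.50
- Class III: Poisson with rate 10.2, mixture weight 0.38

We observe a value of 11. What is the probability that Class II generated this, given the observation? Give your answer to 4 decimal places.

The responsibility of component k is w_k f_k(x) divided by Σ_j w_j f_j(x).
Component likelihoods at x = 11:
  L_I = e^(−6.2)·6.2^11/11! = 0.0264562
  L_II = e^(−8.0)·8.0^11/11! = 0.0721902
  L_III = e^(−10.2)·10.2^11/11! = 0.115782
Weight by the priors:
  w_I·L_I = 0.12 × 0.0264562 = 0.00317474
  w_II·L_II = 0.50 × 0.0721902 = 0.0360951
  w_III·L_III = 0.38 × 0.115782 = 0.0439973
Normaliser: 0.00317474 + 0.0360951 + 0.0439973 = 0.0832671
P(Class II | 11) = 0.0360951 / 0.0832671 ≈ 0.4335

0.4335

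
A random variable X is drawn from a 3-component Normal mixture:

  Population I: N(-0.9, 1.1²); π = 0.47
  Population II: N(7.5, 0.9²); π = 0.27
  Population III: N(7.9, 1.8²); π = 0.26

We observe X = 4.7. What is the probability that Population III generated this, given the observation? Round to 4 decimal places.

0.9261

P(component k | x) = π_k·f_k(x) / marginal(x), where marginal(x) = Σ_j π_j·f_j(x).
Evaluate each component's likelihood at the observed value:
  L_I = (1/(1.1·√(2π)))·exp(−(4.7−-0.9)²/(2·1.1²)) = 0.362675·exp(-12.95868) = 8.54349e-07
  L_II = (1/(0.9·√(2π)))·exp(−(4.7−7.5)²/(2·0.9²)) = 0.443269·exp(-4.83951) = 0.00350668
  L_III = (1/(1.8·√(2π)))·exp(−(4.7−7.9)²/(2·1.8²)) = 0.221635·exp(-1.58025) = 0.0456399
Prior × likelihood for each component:
  π_I·L_I = 0.47 × 8.54349e-07 = 4.01544e-07
  π_II·L_II = 0.27 × 0.00350668 = 0.000946805
  π_III·L_III = 0.26 × 0.0456399 = 0.0118664
Normaliser: 4.01544e-07 + 0.000946805 + 0.0118664 = 0.0128136
P(Population III | 4.7) ≈ 0.9261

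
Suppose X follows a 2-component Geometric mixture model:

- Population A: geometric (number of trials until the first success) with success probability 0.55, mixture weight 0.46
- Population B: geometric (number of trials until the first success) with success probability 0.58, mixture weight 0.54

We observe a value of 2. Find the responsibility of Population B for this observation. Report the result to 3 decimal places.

0.536

P(component k | x) = π_k·f_k(x) / marginal(x), where marginal(x) = Σ_j π_j·f_j(x).
Geometric probabilities:
  p_A = 0.2475
  p_B = 0.2436
Prior × likelihood for each component:
  π_A·p_A = 0.46 × 0.2475 = 0.11385
  π_B·p_B = 0.54 × 0.2436 = 0.131544
Denominator: 0.11385 + 0.131544 = 0.245394
Responsibility of Population B: 0.131544 / 0.245394 ≈ 0.536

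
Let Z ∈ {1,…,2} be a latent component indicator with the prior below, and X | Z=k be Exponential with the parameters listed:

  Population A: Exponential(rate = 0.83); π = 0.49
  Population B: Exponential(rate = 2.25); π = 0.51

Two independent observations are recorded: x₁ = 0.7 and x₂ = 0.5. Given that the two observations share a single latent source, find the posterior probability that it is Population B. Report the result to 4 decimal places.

0.5819

P(component k | x) = P(Z=k)·f_k(x) / marginal(x), where marginal(x) = Σ_j P(Z=j)·f_j(x).
Since both observations come from the same component, the likelihood for component k is f_k(x₁)·f_k(x₂).
  p_A = [0.83·e^(−0.83·0.7) = 0.83·e^(−0.5810) = 0.464251] × [0.548082] = 0.254448
  p_B = [2.25·e^(−2.25·0.7) = 2.25·e^(−1.5750) = 0.465767] × [0.730468] = 0.340228
Multiply by the mixture weights:
  P(Z=A)·p_A = 0.49 × 0.254448 = 0.124679
  P(Z=B)·p_B = 0.51 × 0.340228 = 0.173516
Sum: 0.124679 + 0.173516 = 0.298196
P(Population B | x) ≈ 0.5819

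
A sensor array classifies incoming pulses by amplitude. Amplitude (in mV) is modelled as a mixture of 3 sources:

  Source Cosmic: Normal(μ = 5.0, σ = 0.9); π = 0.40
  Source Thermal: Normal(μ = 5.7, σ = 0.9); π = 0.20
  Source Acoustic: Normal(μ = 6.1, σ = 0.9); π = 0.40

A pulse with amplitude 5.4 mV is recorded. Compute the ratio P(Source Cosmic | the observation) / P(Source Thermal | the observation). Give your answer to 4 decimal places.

The posterior odds equal the prior odds times the likelihood ratio: (P(Z=i)/P(Z=j))·(f_i(x)/f_j(x)).
Normal densities:
  L_Cosmic = 0.401582
  L_Thermal = 0.419315
  L_Acoustic = 0.327572
Odds = (0.40/0.20) × (0.401582/0.419315) = 2 × 0.95771 ≈ 1.9154

1.9154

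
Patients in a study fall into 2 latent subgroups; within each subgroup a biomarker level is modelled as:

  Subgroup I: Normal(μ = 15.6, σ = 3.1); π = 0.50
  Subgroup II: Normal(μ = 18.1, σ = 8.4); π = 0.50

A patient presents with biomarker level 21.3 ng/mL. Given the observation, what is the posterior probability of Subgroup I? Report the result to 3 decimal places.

0.350

Apply Bayes' rule: the posterior for each component is proportional to its prior times its likelihood at x.
Normal densities:
  L_I = (1/(3.1·√(2π)))·exp(−(21.3−15.6)²/(2·3.1²)) = 0.128691·exp(-1.69043) = 0.0237359
  L_II = (1/(8.4·√(2π)))·exp(−(21.3−18.1)²/(2·8.4²)) = 0.047493·exp(-0.07256) = 0.044169
Multiply by the mixture weights:
  π_I·L_I = 0.50 × 0.0237359 = 0.0118679
  π_II·L_II = 0.50 × 0.044169 = 0.0220845
Sum: 0.0118679 + 0.0220845 = 0.0339524
P(Subgroup I | the observation) ≈ 0.350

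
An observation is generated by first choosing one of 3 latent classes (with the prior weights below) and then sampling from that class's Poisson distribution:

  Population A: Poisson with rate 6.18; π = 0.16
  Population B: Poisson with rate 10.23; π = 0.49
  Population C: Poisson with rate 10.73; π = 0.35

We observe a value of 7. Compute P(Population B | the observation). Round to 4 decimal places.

Apply Bayes' rule: the posterior for each component is proportional to its prior times its likelihood at x.
Component likelihoods at x = 7:
  L_A = 0.141432
  L_B = 0.0839202
  L_C = 0.0710866
Unnormalised posteriors:
  w_A·L_A = 0.16 × 0.141432 = 0.0226292
  w_B·L_B = 0.49 × 0.0839202 = 0.0411209
  w_C·L_C = 0.35 × 0.0710866 = 0.0248803
Denominator: 0.0226292 + 0.0411209 + 0.0248803 = 0.0886304
P(Population B | the observation) ≈ 0.4640

0.4640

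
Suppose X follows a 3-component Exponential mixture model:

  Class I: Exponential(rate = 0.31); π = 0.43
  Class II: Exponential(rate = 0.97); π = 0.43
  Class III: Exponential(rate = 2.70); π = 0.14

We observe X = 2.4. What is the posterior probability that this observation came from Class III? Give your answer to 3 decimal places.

0.006

Posterior ∝ prior × likelihood, so P(k | x) ∝ π_k f_k(x); normalise over all components.
Exponential densities:
  p_I = 0.31·e^(−0.31·2.4) = 0.31·e^(−0.7440) = 0.147315
  p_II = 0.97·e^(−0.97·2.4) = 0.97·e^(−2.3280) = 0.0945658
  p_III = 2.70·e^(−2.70·2.4) = 2.70·e^(−6.4800) = 0.00414129
Multiply by the mixture weights:
  π_I·p_I = 0.43 × 0.147315 = 0.0633454
  π_II·p_II = 0.43 × 0.0945658 = 0.0406633
  π_III·p_III = 0.14 × 0.00414129 = 0.00057978
Normaliser: 0.0633454 + 0.0406633 + 0.00057978 = 0.104588
P(Class III | data) = 0.00057978 / 0.104588 ≈ 0.006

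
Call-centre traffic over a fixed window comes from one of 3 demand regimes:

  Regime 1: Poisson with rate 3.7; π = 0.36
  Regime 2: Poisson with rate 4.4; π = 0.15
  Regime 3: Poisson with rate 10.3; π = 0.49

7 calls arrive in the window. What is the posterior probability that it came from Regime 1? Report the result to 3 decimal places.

Apply Bayes' rule: the posterior for each component is proportional to its prior times its likelihood at x.
Poisson probabilities:
  L_1 = e^(−3.7)·3.7^7/7! = 0.0465685
  L_2 = e^(−4.4)·4.4^7/7! = 0.0777754
  L_3 = e^(−10.3)·10.3^7/7! = 0.0820724
Prior × likelihood for each component:
  π_1·L_1 = 0.36 × 0.0465685 = 0.0167646
  π_2·L_2 = 0.15 × 0.0777754 = 0.0116663
  π_3·L_3 = 0.49 × 0.0820724 = 0.0402155
Normaliser: 0.0167646 + 0.0116663 + 0.0402155 = 0.0686464
P(Regime 1 | the observation) ≈ 0.244

0.244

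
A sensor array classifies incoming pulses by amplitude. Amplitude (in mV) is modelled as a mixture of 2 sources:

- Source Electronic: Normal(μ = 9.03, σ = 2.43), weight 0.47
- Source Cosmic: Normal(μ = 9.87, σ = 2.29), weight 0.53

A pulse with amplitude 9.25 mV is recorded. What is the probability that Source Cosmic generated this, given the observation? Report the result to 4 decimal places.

0.5367

By Bayes' theorem, P(k | x) = w_k f_k(x) / Σ_j w_j f_j(x).
Normal densities:
  L_Electronic = (1/(2.43·√(2π)))·exp(−(9.25−9.03)²/(2·2.43²)) = 0.164174·exp(-0.00410) = 0.163502
  L_Cosmic = (1/(2.29·√(2π)))·exp(−(9.25−9.87)²/(2·2.29²)) = 0.174211·exp(-0.03665) = 0.167941
Prior × likelihood for each component:
  w_Electronic·L_Electronic = 0.47 × 0.163502 = 0.0768461
  w_Cosmic·L_Cosmic = 0.53 × 0.167941 = 0.0890089
Normaliser: 0.0768461 + 0.0890089 = 0.165855
So the posterior for Source Cosmic is 0.0890089 / 0.165855 ≈ 0.5367.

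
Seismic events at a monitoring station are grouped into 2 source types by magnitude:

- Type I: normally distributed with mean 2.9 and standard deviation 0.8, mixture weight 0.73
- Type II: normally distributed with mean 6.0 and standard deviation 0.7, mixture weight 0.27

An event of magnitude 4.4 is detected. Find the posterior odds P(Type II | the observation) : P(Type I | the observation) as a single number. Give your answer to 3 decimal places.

The posterior odds equal the prior odds times the likelihood ratio: (P(Z=i)/P(Z=j))·(f_i(x)/f_j(x)).
Evaluate each component's likelihood at the observed value:
  p_I = 0.0859828
  p_II = 0.0418147
0.01129 / 0.0627675 ≈ 0.180

0.180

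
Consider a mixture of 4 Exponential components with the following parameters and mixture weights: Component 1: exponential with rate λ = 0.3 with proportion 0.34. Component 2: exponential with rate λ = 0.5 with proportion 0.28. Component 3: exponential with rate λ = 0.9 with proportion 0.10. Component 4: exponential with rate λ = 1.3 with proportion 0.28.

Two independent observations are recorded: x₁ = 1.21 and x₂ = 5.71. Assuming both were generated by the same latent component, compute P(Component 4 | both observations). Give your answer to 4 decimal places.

0.0094

By Bayes' theorem, P(k | x) = w_k f_k(x) / Σ_j w_j f_j(x).
Since both observations come from the same component, the likelihood for component k is f_k(x₁)·f_k(x₂).
  L_1 = [0.3·e^(−0.3·1.21) = 0.3·e^(−0.3630) = 0.208676] × [0.0540972] = 0.0112888
  L_2 = [0.5·e^(−0.5·1.21) = 0.5·e^(−0.6050) = 0.273037] × [0.0287779] = 0.00785744
  L_3 = [0.9·e^(−0.9·1.21) = 0.9·e^(−1.0890) = 0.302898] × [0.0052772] = 0.00159845
  L_4 = [1.3·e^(−1.3·1.21) = 1.3·e^(−1.5730) = 0.269649] × [0.000776561] = 0.000209398
Prior × likelihood for each component:
  w_1·L_1 = 0.34 × 0.0112888 = 0.00383819
  w_2·L_2 = 0.28 × 0.00785744 = 0.00220008
  w_3·L_3 = 0.10 × 0.00159845 = 0.000159845
  w_4·L_4 = 0.28 × 0.000209398 = 5.86316e-05
Evidence: 0.00383819 + 0.00220008 + 0.000159845 + 5.86316e-05 = 0.00625675
Responsibility of Component 4: 5.86316e-05 / 0.00625675 ≈ 0.0094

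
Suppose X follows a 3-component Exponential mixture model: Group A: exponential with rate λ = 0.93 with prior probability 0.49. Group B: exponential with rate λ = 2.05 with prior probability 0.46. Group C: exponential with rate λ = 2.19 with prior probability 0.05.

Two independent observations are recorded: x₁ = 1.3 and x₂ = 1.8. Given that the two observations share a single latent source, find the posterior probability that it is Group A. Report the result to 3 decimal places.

P(component k | x) = π_k·f_k(x) / marginal(x), where marginal(x) = Σ_j π_j·f_j(x).
Since both observations come from the same component, the likelihood for component k is f_k(x₁)·f_k(x₂).
  f_A = [0.93·e^(−0.93·1.3) = 0.93·e^(−1.2090) = 0.277601] × [0.174371] = 0.0484055
  f_B = [2.05·e^(−2.05·1.3) = 2.05·e^(−2.6650) = 0.142679] × [0.0511926] = 0.00730409
  f_C = [2.19·e^(−2.19·1.3) = 2.19·e^(−2.8470) = 0.12706] × [0.0425065] = 0.00540086
Weight by the priors:
  π_A·f_A = 0.49 × 0.0484055 = 0.0237187
  π_B·f_B = 0.46 × 0.00730409 = 0.00335988
  π_C·f_C = 0.05 × 0.00540086 = 0.000270043
Evidence: 0.0237187 + 0.00335988 + 0.000270043 = 0.0273486
Responsibility of Group A: 0.0237187 / 0.0273486 ≈ 0.867

0.867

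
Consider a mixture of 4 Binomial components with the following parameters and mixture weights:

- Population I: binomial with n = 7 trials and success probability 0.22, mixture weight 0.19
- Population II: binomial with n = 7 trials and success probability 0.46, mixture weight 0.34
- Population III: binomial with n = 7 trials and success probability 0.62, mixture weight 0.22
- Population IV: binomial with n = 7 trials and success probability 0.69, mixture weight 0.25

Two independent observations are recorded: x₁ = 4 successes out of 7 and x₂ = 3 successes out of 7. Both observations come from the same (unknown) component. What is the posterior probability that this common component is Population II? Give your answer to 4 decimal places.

0.5724

Apply Bayes' rule: the posterior for each component is proportional to its prior times its likelihood at x.
Since both observations come from the same component, the likelihood for component k is f_k(x₁)·f_k(x₂).
  f_I = [C(7,4)·0.22^4·0.78^3 = 35·0.00234256·0.474552 = 0.0389083] × [0.137948] = 0.00536731
  f_II = [C(7,4)·0.46^4·0.54^3 = 35·0.0447746·0.157464 = 0.246763] × [0.289679] = 0.0714821
  f_III = [C(7,4)·0.62^4·0.38^3 = 35·0.147763·0.054872 = 0.283782] × [0.173931] = 0.0493586
  f_IV = [C(7,4)·0.69^4·0.31^3 = 35·0.226671·0.029791 = 0.236347] × [0.106185] = 0.0250964
Prior × likelihood for each component:
  π_I·f_I = 0.19 × 0.00536731 = 0.00101979
  π_II·f_II = 0.34 × 0.0714821 = 0.0243039
  π_III·f_III = 0.22 × 0.0493586 = 0.0108589
  π_IV·f_IV = 0.25 × 0.0250964 = 0.0062741
Evidence: 0.00101979 + 0.0243039 + 0.0108589 + 0.0062741 = 0.0424567
So the posterior for Population II is 0.0243039 / 0.0424567 ≈ 0.5724.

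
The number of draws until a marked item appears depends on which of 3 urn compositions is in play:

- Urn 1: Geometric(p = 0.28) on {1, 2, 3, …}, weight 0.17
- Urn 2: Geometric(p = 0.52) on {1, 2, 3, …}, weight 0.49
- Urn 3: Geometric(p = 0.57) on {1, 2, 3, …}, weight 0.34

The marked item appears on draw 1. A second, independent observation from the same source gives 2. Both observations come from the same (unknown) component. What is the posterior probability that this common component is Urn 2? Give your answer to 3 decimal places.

0.527

By Bayes' theorem, P(k | x) = w_k f_k(x) / Σ_j w_j f_j(x).
Since both observations come from the same component, the likelihood for component k is f_k(x₁)·f_k(x₂).
  f_1 = [0.28·(1−0.28)^0 = 0.28·1 = 0.28] × [0.2016] = 0.056448
  f_2 = [0.52·(1−0.52)^0 = 0.52·1 = 0.52] × [0.2496] = 0.129792
  f_3 = [0.57·(1−0.57)^0 = 0.57·1 = 0.57] × [0.2451] = 0.139707
Prior × likelihood for each component:
  w_1·f_1 = 0.17 × 0.056448 = 0.00959616
  w_2·f_2 = 0.49 × 0.129792 = 0.0635981
  w_3·f_3 = 0.34 × 0.139707 = 0.0475004
Sum: 0.00959616 + 0.0635981 + 0.0475004 = 0.120695
P(Urn 2 | x₁, x₂) = 0.0635981 / 0.120695 ≈ 0.527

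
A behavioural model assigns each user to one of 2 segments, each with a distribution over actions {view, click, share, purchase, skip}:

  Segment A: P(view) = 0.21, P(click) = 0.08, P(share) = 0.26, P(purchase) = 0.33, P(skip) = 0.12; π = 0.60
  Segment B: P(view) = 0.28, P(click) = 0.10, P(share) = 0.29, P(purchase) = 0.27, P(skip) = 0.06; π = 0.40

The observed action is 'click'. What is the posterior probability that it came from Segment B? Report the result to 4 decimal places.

0.4545

P(component k | x) = w_k·f_k(x) / marginal(x), where marginal(x) = Σ_j w_j·f_j(x).
Component likelihoods at x = 'click':
  p_A = 0.08
  p_B = 0.1
Weight by the priors:
  w_A·p_A = 0.60 × 0.08 = 0.048
  w_B·p_B = 0.40 × 0.1 = 0.04
Sum: 0.048 + 0.04 = 0.088
Responsibility of Segment B: 0.04 / 0.088 ≈ 0.4545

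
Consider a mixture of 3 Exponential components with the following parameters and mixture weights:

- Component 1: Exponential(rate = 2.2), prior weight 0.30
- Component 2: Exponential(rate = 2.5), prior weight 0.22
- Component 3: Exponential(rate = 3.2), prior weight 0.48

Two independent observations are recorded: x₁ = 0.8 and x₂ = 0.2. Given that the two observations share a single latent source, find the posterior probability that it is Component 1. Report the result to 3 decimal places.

Apply Bayes' rule: the posterior for each component is proportional to its prior times its likelihood at x.
Since both observations come from the same component, the likelihood for component k is f_k(x₁)·f_k(x₂).
  f_1 = [0.378499] × [1.41688] = 0.536287
  f_2 = [0.338338] × [1.51633] = 0.513031
  f_3 = [0.247375] × [1.68734] = 0.417405
Weight by the priors:
  π_1·f_1 = 0.30 × 0.536287 = 0.160886
  π_2·f_2 = 0.22 × 0.513031 = 0.112867
  π_3·f_3 = 0.48 × 0.417405 = 0.200354
Denominator: 0.160886 + 0.112867 + 0.200354 = 0.474107
So the posterior for Component 1 is 0.160886 / 0.474107 ≈ 0.339.

0.339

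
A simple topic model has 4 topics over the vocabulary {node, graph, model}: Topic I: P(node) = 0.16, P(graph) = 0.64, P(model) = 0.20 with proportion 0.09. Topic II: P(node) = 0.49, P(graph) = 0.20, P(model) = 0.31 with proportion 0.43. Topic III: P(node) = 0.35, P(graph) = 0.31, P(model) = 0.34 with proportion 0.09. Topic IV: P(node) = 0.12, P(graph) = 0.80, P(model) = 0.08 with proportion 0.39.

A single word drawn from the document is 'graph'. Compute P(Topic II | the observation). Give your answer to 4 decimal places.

Apply Bayes' rule: the posterior for each component is proportional to its prior times its likelihood at x.
Component likelihoods at x = 'graph':
  p_I = 0.64
  p_II = 0.2
  p_III = 0.31
  p_IV = 0.8
Unnormalised posteriors:
  w_I·p_I = 0.09 × 0.64 = 0.0576
  w_II·p_II = 0.43 × 0.2 = 0.086
  w_III·p_III = 0.09 × 0.31 = 0.0279
  w_IV·p_IV = 0.39 × 0.8 = 0.312
Normaliser: 0.0576 + 0.086 + 0.0279 + 0.312 = 0.4835
P(Topic II | x) ≈ 0.1779

0.1779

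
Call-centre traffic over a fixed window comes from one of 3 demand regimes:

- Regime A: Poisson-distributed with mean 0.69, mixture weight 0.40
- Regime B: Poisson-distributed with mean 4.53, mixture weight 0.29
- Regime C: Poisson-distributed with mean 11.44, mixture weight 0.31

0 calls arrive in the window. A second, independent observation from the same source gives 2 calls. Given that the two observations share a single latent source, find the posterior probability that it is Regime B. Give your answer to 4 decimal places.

Posterior ∝ prior × likelihood, so P(k | x) ∝ π_k f_k(x); normalise over all components.
Since both observations come from the same component, the likelihood for component k is f_k(x₁)·f_k(x₂).
  p_A = [e^(−0.69)·0.69^0/0! = 0.501576] × [0.1194] = 0.0598883
  p_B = [e^(−4.53)·4.53^0/0! = 0.0107807] × [0.110615] = 0.0011925
  p_C = [e^(−11.44)·11.44^0/0! = 1.07565e-05] × [0.000703871] = 7.57119e-09
Weight by the priors:
  π_A·p_A = 0.40 × 0.0598883 = 0.0239553
  π_B·p_B = 0.29 × 0.0011925 = 0.000345825
  π_C·p_C = 0.31 × 7.57119e-09 = 2.34707e-09
Evidence: 0.0239553 + 0.000345825 + 2.34707e-09 = 0.0243011
So the posterior for Regime B is 0.000345825 / 0.0243011 ≈ 0.0142.

0.0142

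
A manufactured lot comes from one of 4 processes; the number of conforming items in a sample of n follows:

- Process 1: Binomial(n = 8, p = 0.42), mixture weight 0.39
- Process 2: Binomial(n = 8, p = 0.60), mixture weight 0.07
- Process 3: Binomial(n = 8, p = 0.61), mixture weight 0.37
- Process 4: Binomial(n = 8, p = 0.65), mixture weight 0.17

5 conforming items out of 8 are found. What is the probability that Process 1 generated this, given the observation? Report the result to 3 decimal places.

By Bayes' theorem, P(k | x) = P(Z=k) f_k(x) / Σ_j P(Z=j) f_j(x).
Evaluate each component's likelihood at the observed value:
  L_1 = 0.142797
  L_2 = 0.278692
  L_3 = 0.280563
  L_4 = 0.278586
Multiply by the mixture weights:
  P(Z=1)·L_1 = 0.39 × 0.142797 = 0.0556908
  P(Z=2)·L_2 = 0.07 × 0.278692 = 0.0195084
  P(Z=3)·L_3 = 0.37 × 0.280563 = 0.103808
  P(Z=4)·L_4 = 0.17 × 0.278586 = 0.0473596
Normaliser: 0.0556908 + 0.0195084 + 0.103808 + 0.0473596 = 0.226367
P(Process 1 | 5 conforming items out of 8) = 0.0556908 / 0.226367 ≈ 0.246

0.246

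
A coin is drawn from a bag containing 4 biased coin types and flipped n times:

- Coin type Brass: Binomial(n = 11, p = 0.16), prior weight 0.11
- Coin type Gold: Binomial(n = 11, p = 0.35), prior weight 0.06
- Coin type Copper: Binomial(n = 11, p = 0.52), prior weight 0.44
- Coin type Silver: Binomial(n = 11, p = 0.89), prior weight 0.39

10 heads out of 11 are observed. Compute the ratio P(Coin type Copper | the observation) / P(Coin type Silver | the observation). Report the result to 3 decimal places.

0.023

Only the two components matter; the odds are (π_i f_i(x)) / (π_j f_j(x)).
Binomial probabilities:
  p_Brass = 1.01595e-07
  p_Gold = 0.000197236
  p_Copper = 0.00763251
  p_Silver = 0.377299
Odds = (0.44/0.39) × (0.00763251/0.377299) = 1.12821 × 0.0202293 ≈ 0.023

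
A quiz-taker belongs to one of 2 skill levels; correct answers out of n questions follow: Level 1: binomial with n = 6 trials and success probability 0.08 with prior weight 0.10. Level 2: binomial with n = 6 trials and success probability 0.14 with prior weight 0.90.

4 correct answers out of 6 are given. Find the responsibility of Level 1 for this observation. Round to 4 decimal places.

By Bayes' theorem, P(k | x) = π_k f_k(x) / Σ_j π_j f_j(x).
Evaluate each component's likelihood at the observed value:
  p_1 = C(6,4)·0.08^4·0.92^2 = 15·4.096e-05·0.8464 = 0.000520028
  p_2 = C(6,4)·0.14^4·0.86^2 = 15·0.00038416·0.7396 = 0.00426187
Unnormalised posteriors:
  π_1·p_1 = 0.10 × 0.000520028 = 5.20028e-05
  π_2·p_2 = 0.90 × 0.00426187 = 0.00383568
Evidence: 5.20028e-05 + 0.00383568 = 0.00388769
P(Level 1 | the observation) = 5.20028e-05 / 0.00388769 ≈ 0.0134

0.0134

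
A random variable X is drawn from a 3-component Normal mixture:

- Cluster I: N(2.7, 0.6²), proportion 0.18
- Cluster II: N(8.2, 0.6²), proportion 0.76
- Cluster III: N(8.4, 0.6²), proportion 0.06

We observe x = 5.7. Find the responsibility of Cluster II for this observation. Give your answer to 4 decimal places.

The responsibility of component k is π_k f_k(x) divided by Σ_j π_j f_j(x).
Evaluate each component's likelihood at the observed value:
  p_I = (1/(0.6·√(2π)))·exp(−(5.7−2.7)²/(2·0.6²)) = 0.664904·exp(-12.50000) = 2.47787e-06
  p_II = (1/(0.6·√(2π)))·exp(−(5.7−8.2)²/(2·0.6²)) = 0.664904·exp(-8.68056) = 0.000112938
  p_III = (1/(0.6·√(2π)))·exp(−(5.7−8.4)²/(2·0.6²)) = 0.664904·exp(-10.12500) = 2.66396e-05
Weight by the priors:
  π_I·p_I = 0.18 × 2.47787e-06 = 4.46016e-07
  π_II·p_II = 0.76 × 0.000112938 = 8.58331e-05
  π_III·p_III = 0.06 × 2.66396e-05 = 1.59837e-06
Denominator: 4.46016e-07 + 8.58331e-05 + 1.59837e-06 = 8.78775e-05
P(Cluster II | the observation) ≈ 0.9767

0.9767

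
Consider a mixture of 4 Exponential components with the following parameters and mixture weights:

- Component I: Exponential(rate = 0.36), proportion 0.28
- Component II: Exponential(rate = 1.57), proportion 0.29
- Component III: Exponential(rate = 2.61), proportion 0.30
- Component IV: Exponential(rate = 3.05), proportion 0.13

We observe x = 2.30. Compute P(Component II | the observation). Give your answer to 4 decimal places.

Posterior ∝ prior × likelihood, so P(k | x) ∝ w_k f_k(x); normalise over all components.
Component likelihoods at x = 2.30:
  f_I = 0.36·e^(−0.36·2.30) = 0.36·e^(−0.8280) = 0.157292
  f_II = 1.57·e^(−1.57·2.30) = 1.57·e^(−3.6110) = 0.0424289
  f_III = 2.61·e^(−2.61·2.30) = 2.61·e^(−6.0030) = 0.00645016
  f_IV = 3.05·e^(−3.05·2.30) = 3.05·e^(−7.0150) = 0.00273983
Unnormalised posteriors:
  w_I·f_I = 0.28 × 0.157292 = 0.0440418
  w_II·f_II = 0.29 × 0.0424289 = 0.0123044
  w_III·f_III = 0.30 × 0.00645016 = 0.00193505
  w_IV·f_IV = 0.13 × 0.00273983 = 0.000356178
Normaliser: 0.0440418 + 0.0123044 + 0.00193505 + 0.000356178 = 0.0586374
So the posterior for Component II is 0.0123044 / 0.0586374 ≈ 0.2098.

0.2098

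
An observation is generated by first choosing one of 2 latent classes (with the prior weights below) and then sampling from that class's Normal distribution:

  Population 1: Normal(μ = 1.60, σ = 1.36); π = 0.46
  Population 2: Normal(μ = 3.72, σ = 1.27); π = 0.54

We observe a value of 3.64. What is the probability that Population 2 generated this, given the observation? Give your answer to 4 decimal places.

0.7944

Apply Bayes' rule: the posterior for each component is proportional to its prior times its likelihood at x.
Component likelihoods at x = 3.64:
  p_1 = (1/(1.36·√(2π)))·exp(−(3.64−1.60)²/(2·1.36²)) = 0.293340·exp(-1.12500) = 0.0952335
  p_2 = (1/(1.27·√(2π)))·exp(−(3.64−3.72)²/(2·1.27²)) = 0.314128·exp(-0.00198) = 0.313505
Multiply by the mixture weights:
  π_1·p_1 = 0.46 × 0.0952335 = 0.0438074
  π_2·p_2 = 0.54 × 0.313505 = 0.169293
Marginal: 0.0438074 + 0.169293 = 0.2131
Responsibility of Population 2: 0.169293 / 0.2131 ≈ 0.7944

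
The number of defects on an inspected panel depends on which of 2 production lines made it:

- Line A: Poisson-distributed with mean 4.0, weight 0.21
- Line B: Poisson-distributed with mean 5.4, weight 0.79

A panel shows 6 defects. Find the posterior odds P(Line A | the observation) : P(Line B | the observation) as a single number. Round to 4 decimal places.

0.1781

Since P(k|x) ∝ w_k f_k(x), the posterior odds are w_i f_i(x) / (w_j f_j(x)).
Evaluate each component's likelihood at the observed value:
  f_A = 0.104196
  f_B = 0.155539
Posterior odds = (w_A·f_A) / (w_B·f_B) = (0.21·0.104196) / (0.79·0.155539) = 0.0218811 / 0.122876 ≈ 0.1781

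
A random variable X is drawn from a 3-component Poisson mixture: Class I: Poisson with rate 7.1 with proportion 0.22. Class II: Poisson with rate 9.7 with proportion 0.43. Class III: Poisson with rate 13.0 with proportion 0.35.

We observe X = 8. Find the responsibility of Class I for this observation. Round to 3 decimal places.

Apply Bayes' rule: the posterior for each component is proportional to its prior times its likelihood at x.
Component likelihoods at x = 8:
  f_I = e^(−7.1)·7.1^8/8! = 0.132146
  f_II = e^(−9.7)·9.7^8/8! = 0.119123
  f_III = e^(−13.0)·13.0^8/8! = 0.0457297
Prior × likelihood for each component:
  π_I·f_I = 0.22 × 0.132146 = 0.0290722
  π_II·f_II = 0.43 × 0.119123 = 0.051223
  π_III·f_III = 0.35 × 0.0457297 = 0.0160054
Denominator: 0.0290722 + 0.051223 + 0.0160054 = 0.0963006
So the posterior for Class I is 0.0290722 / 0.0963006 ≈ 0.302.

0.302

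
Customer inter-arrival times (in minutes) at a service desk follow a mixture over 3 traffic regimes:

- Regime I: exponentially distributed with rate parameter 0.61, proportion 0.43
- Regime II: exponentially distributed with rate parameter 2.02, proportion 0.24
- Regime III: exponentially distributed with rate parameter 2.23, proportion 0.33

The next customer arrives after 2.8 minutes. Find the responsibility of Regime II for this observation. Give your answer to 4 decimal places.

0.0335

The responsibility of component k is π_k f_k(x) divided by Σ_j π_j f_j(x).
Evaluate each component's likelihood at the observed value:
  p_I = 0.110549
  p_II = 0.00706288
  p_III = 0.00433082
Multiply by the mixture weights:
  π_I·p_I = 0.43 × 0.110549 = 0.0475361
  π_II·p_II = 0.24 × 0.00706288 = 0.00169509
  π_III·p_III = 0.33 × 0.00433082 = 0.00142917
Evidence: 0.0475361 + 0.00169509 + 0.00142917 = 0.0506603
P(Regime II | 2.8 minutes) = 0.00169509 / 0.0506603 ≈ 0.0335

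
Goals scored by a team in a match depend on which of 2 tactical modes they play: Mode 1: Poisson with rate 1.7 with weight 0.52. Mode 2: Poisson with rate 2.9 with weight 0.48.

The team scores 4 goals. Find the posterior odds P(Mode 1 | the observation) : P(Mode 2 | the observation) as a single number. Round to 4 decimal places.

Since P(k|x) ∝ w_k f_k(x), the posterior odds are w_i f_i(x) / (w_j f_j(x)).
Poisson probabilities:
  p_1 = 0.0635746
  p_2 = 0.162154
Odds = (0.52/0.48) × (0.0635746/0.162154) = 1.08333 × 0.392064 ≈ 0.4247

0.4247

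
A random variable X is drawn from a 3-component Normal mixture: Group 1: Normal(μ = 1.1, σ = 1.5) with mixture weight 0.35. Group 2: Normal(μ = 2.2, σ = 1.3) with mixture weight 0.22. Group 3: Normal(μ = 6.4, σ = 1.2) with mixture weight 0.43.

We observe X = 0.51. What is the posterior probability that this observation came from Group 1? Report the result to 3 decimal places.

P(component k | x) = π_k·f_k(x) / marginal(x), where marginal(x) = Σ_j π_j·f_j(x).
Evaluate each component's likelihood at the observed value:
  L_1 = 0.246164
  L_2 = 0.131822
  L_3 = 1.95108e-06
Multiply by the mixture weights:
  π_1·L_1 = 0.35 × 0.246164 = 0.0861572
  π_2·L_2 = 0.22 × 0.131822 = 0.0290008
  π_3·L_3 = 0.43 × 1.95108e-06 = 8.38964e-07
Marginal: 0.0861572 + 0.0290008 + 8.38964e-07 = 0.115159
So the posterior for Group 1 is 0.0861572 / 0.115159 ≈ 0.748.

0.748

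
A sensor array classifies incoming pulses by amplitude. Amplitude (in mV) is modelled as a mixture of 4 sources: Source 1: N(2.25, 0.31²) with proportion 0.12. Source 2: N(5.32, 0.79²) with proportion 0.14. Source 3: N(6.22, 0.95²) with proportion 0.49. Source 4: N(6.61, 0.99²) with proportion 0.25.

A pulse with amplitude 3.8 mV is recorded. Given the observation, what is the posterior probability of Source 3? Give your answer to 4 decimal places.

0.3834

By Bayes' theorem, P(k | x) = P(Z=k) f_k(x) / Σ_j P(Z=j) f_j(x).
Component likelihoods at x = 3.8 mV:
  f_1 = (1/(0.31·√(2π)))·exp(−(3.8−2.25)²/(2·0.31²)) = 1.286911·exp(-12.50000) = 4.79587e-06
  f_2 = (1/(0.79·√(2π)))·exp(−(3.8−5.32)²/(2·0.79²)) = 0.504990·exp(-1.85099) = 0.079325
  f_3 = (1/(0.95·√(2π)))·exp(−(3.8−6.22)²/(2·0.95²)) = 0.419939·exp(-3.24454) = 0.0163719
  f_4 = (1/(0.99·√(2π)))·exp(−(3.8−6.61)²/(2·0.99²)) = 0.402972·exp(-4.02821) = 0.00717538
Weight by the priors:
  P(Z=1)·f_1 = 0.12 × 4.79587e-06 = 5.75504e-07
  P(Z=2)·f_2 = 0.14 × 0.079325 = 0.0111055
  P(Z=3)·f_3 = 0.49 × 0.0163719 = 0.00802224
  P(Z=4)·f_4 = 0.25 × 0.00717538 = 0.00179384
Denominator: 5.75504e-07 + 0.0111055 + 0.00802224 + 0.00179384 = 0.0209222
Responsibility of Source 3: 0.00802224 / 0.0209222 ≈ 0.3834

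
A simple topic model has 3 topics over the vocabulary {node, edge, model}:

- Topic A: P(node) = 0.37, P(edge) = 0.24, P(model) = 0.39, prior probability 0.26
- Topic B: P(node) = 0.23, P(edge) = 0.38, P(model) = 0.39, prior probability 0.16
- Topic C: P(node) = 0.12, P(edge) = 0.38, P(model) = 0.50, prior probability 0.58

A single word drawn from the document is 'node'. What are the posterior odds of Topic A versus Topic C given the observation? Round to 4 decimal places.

Only the two components matter; the odds are (π_i f_i(x)) / (π_j f_j(x)).
Component likelihoods at x = 'node':
  p_A = 0.37
  p_B = 0.23
  p_C = 0.12
Posterior odds = (π_A·p_A) / (π_C·p_C) = (0.26·0.37) / (0.58·0.12) = 0.0962 / 0.0696 ≈ 1.3822

1.3822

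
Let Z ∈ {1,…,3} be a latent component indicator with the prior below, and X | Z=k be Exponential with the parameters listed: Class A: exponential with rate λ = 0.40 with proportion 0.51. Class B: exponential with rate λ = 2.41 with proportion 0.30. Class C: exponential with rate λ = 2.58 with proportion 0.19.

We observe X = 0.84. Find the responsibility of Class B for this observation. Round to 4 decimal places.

0.3211

Apply Bayes' rule: the posterior for each component is proportional to its prior times its likelihood at x.
Component likelihoods at x = 0.84:
  f_A = 0.40·e^(−0.40·0.84) = 0.40·e^(−0.3360) = 0.285849
  f_B = 2.41·e^(−2.41·0.84) = 2.41·e^(−2.0244) = 0.318296
  f_C = 2.58·e^(−2.58·0.84) = 2.58·e^(−2.1672) = 0.295404
Weight by the priors:
  P(Z=A)·f_A = 0.51 × 0.285849 = 0.145783
  P(Z=B)·f_B = 0.30 × 0.318296 = 0.0954888
  P(Z=C)·f_C = 0.19 × 0.295404 = 0.0561268
Denominator: 0.145783 + 0.0954888 + 0.0561268 = 0.297399
P(Class B | 0.84) = 0.0954888 / 0.297399 ≈ 0.3211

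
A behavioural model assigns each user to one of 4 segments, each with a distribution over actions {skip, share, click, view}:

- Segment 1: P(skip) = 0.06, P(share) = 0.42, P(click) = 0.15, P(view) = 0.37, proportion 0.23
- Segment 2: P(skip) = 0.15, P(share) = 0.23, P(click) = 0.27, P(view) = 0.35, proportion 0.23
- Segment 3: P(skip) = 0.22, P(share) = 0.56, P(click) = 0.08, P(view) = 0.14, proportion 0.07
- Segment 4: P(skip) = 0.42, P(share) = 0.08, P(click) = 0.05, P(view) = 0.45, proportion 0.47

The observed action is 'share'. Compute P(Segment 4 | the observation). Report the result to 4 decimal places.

Posterior ∝ prior × likelihood, so P(k | x) ∝ π_k f_k(x); normalise over all components.
Categorical probabilities:
  p_1 = 0.42
  p_2 = 0.23
  p_3 = 0.56
  p_4 = 0.08
Prior × likelihood for each component:
  π_1·p_1 = 0.23 × 0.42 = 0.0966
  π_2·p_2 = 0.23 × 0.23 = 0.0529
  π_3·p_3 = 0.07 × 0.56 = 0.0392
  π_4·p_4 = 0.47 × 0.08 = 0.0376
Normaliser: 0.0966 + 0.0529 + 0.0392 + 0.0376 = 0.2263
P(Segment 4 | 'share') = 0.0376 / 0.2263 ≈ 0.1662

0.1662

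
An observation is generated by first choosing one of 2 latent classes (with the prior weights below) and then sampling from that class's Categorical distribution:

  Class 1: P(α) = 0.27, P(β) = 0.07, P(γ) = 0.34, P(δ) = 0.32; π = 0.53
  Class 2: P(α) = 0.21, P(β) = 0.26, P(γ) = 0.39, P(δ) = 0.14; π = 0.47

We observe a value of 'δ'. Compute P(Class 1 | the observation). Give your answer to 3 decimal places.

Apply Bayes' rule: the posterior for each component is proportional to its prior times its likelihood at x.
Component likelihoods at x = 'δ':
  L_1 = P(δ | comp) = 0.32
  L_2 = P(δ | comp) = 0.14
Prior × likelihood for each component:
  P(Z=1)·L_1 = 0.53 × 0.32 = 0.1696
  P(Z=2)·L_2 = 0.47 × 0.14 = 0.0658
Denominator: 0.1696 + 0.0658 = 0.2354
Responsibility of Class 1: 0.1696 / 0.2354 ≈ 0.720

0.720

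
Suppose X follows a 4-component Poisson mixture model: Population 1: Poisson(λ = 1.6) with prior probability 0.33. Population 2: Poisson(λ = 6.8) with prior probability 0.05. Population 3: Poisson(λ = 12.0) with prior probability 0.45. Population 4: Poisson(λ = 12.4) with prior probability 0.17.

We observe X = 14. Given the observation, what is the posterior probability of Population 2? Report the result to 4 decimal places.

0.0050

P(component k | x) = w_k·f_k(x) / marginal(x), where marginal(x) = Σ_j w_j·f_j(x).
Component likelihoods at x = 14:
  L_1 = e^(−1.6)·1.6^14/14! = 1.66878e-09
  L_2 = e^(−6.8)·6.8^14/14! = 0.00577449
  L_3 = e^(−12.0)·12.0^14/14! = 0.0904889
  L_4 = e^(−12.4)·12.4^14/14! = 0.0959939
Multiply by the mixture weights:
  w_1·L_1 = 0.33 × 1.66878e-09 = 5.50699e-10
  w_2·L_2 = 0.05 × 0.00577449 = 0.000288725
  w_3·L_3 = 0.45 × 0.0904889 = 0.04072
  w_4·L_4 = 0.17 × 0.0959939 = 0.016319
Denominator: 5.50699e-10 + 0.000288725 + 0.04072 + 0.016319 = 0.0573277
Responsibility of Population 2: 0.000288725 / 0.0573277 ≈ 0.0050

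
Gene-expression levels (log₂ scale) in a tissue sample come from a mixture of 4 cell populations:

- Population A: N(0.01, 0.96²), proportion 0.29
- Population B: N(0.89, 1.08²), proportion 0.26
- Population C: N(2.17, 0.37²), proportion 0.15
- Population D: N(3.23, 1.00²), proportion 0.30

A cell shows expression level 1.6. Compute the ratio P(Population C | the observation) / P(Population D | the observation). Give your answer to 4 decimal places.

Posterior odds = (π_i f_i(x)) / (π_j f_j(x)); the normalising sum cancels.
Normal densities:
  p_A = 0.105431
  p_B = 0.297604
  p_C = 0.329125
  p_D = 0.105675
Posterior odds = (π_C·p_C) / (π_D·p_D) = (0.15·0.329125) / (0.30·0.105675) = 0.0493687 / 0.0317024 ≈ 1.5573

1.5573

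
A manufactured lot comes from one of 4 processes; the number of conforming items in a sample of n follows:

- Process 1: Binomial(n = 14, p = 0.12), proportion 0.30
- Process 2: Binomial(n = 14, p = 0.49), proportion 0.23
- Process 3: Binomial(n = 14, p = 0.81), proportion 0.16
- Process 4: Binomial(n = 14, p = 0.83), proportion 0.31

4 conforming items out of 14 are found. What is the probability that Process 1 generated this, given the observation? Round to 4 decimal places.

Posterior ∝ prior × likelihood, so P(k | x) ∝ P(Z=k) f_k(x); normalise over all components.
Evaluate each component's likelihood at the observed value:
  f_1 = 0.0578077
  f_2 = 0.0686942
  f_3 = 2.64186e-05
  f_4 = 9.57714e-06
Multiply by the mixture weights:
  P(Z=1)·f_1 = 0.30 × 0.0578077 = 0.0173423
  P(Z=2)·f_2 = 0.23 × 0.0686942 = 0.0157997
  P(Z=3)·f_3 = 0.16 × 2.64186e-05 = 4.22698e-06
  P(Z=4)·f_4 = 0.31 × 9.57714e-06 = 2.96891e-06
Evidence: 0.0173423 + 0.0157997 + 4.22698e-06 + 2.96891e-06 = 0.0331492
So the posterior for Process 1 is 0.0173423 / 0.0331492 ≈ 0.5232.

0.5232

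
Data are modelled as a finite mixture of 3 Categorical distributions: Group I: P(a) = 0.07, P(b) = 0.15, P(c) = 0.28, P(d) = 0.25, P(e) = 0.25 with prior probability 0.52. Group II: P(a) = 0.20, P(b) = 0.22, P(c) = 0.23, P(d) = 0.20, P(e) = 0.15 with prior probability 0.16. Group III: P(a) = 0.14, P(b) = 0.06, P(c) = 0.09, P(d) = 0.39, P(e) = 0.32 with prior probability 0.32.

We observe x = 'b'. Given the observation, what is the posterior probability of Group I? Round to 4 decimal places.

The responsibility of component k is w_k f_k(x) divided by Σ_j w_j f_j(x).
Component likelihoods at x = 'b':
  f_I = P(b | comp) = 0.15
  f_II = P(b | comp) = 0.22
  f_III = P(b | comp) = 0.06
Prior × likelihood for each component:
  w_I·f_I = 0.52 × 0.15 = 0.078
  w_II·f_II = 0.16 × 0.22 = 0.0352
  w_III·f_III = 0.32 × 0.06 = 0.0192
Denominator: 0.078 + 0.0352 + 0.0192 = 0.1324
P(Group I | the observation) ≈ 0.5891

0.5891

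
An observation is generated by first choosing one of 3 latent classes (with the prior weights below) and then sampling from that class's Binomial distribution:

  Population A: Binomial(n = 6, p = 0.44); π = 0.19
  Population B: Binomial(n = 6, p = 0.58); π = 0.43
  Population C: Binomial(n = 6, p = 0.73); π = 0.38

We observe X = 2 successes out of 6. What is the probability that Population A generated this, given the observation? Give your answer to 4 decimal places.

The responsibility of component k is π_k f_k(x) divided by Σ_j π_j f_j(x).
Evaluate each component's likelihood at the observed value:
  f_A = C(6,2)·0.44^2·0.56^4 = 15·0.1936·0.098345 = 0.285594
  f_B = C(6,2)·0.58^2·0.42^4 = 15·0.3364·0.031117 = 0.157016
  f_C = C(6,2)·0.73^2·0.27^4 = 15·0.5329·0.00531441 = 0.0424807
Unnormalised posteriors:
  π_A·f_A = 0.19 × 0.285594 = 0.0542628
  π_B·f_B = 0.43 × 0.157016 = 0.067517
  π_C·f_C = 0.38 × 0.0424807 = 0.0161427
Sum: 0.0542628 + 0.067517 + 0.0161427 = 0.137922
So the posterior for Population A is 0.0542628 / 0.137922 ≈ 0.3934.

0.3934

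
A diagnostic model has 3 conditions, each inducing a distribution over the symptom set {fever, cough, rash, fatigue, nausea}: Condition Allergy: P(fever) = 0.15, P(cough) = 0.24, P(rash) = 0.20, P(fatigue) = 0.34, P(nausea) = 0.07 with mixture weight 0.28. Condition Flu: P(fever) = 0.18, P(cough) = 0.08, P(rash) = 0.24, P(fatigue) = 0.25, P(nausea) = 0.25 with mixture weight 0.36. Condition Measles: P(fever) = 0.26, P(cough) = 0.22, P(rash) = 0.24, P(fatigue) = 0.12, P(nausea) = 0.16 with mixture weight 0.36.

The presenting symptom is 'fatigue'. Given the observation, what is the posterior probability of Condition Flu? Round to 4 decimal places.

0.3940

Apply Bayes' rule: the posterior for each component is proportional to its prior times its likelihood at x.
Evaluate each component's likelihood at the observed value:
  L_Allergy = P(fatigue | comp) = 0.34
  L_Flu = P(fatigue | comp) = 0.25
  L_Measles = P(fatigue | comp) = 0.12
Weight by the priors:
  P(Z=Allergy)·L_Allergy = 0.28 × 0.34 = 0.0952
  P(Z=Flu)·L_Flu = 0.36 × 0.25 = 0.09
  P(Z=Measles)·L_Measles = 0.36 × 0.12 = 0.0432
Evidence: 0.0952 + 0.09 + 0.0432 = 0.2284
So the posterior for Condition Flu is 0.09 / 0.2284 ≈ 0.3940.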